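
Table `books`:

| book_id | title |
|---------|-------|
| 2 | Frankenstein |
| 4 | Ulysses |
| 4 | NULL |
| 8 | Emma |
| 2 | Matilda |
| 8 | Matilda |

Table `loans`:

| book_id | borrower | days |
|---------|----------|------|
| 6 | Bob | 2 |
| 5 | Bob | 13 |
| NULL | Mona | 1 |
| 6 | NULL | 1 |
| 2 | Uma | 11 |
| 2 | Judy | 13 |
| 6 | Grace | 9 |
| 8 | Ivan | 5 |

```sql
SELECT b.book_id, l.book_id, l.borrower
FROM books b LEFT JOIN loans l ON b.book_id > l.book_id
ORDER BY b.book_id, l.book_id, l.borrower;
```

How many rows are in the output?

18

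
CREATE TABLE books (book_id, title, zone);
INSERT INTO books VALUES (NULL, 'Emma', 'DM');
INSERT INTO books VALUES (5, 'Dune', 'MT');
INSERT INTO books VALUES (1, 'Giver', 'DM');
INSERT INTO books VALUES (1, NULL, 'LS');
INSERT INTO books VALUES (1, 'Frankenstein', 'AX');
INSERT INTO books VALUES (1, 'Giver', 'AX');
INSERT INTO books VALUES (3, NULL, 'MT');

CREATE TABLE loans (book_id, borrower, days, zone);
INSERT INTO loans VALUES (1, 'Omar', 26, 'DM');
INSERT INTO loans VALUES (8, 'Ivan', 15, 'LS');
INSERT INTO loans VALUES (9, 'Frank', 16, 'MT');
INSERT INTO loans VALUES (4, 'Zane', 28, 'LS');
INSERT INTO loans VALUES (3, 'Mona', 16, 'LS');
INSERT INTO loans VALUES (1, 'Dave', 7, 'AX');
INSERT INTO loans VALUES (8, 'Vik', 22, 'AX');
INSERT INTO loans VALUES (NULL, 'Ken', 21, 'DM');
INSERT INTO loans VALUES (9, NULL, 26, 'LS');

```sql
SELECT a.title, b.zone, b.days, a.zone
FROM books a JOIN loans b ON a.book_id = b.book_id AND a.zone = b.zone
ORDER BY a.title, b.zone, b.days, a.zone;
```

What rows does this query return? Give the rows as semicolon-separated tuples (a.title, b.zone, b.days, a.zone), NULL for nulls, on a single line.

(Frankenstein, AX, 7, AX); (Giver, AX, 7, AX); (Giver, DM, 26, DM)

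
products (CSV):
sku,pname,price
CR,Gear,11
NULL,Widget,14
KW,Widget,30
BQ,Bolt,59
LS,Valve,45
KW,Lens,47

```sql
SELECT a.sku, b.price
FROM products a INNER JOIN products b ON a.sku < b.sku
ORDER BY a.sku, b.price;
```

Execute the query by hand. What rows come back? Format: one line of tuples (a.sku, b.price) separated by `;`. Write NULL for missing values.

(BQ, 11); (BQ, 30); (BQ, 45); (BQ, 47); (CR, 30); (CR, 45); (CR, 47); (KW, 45); (KW, 45)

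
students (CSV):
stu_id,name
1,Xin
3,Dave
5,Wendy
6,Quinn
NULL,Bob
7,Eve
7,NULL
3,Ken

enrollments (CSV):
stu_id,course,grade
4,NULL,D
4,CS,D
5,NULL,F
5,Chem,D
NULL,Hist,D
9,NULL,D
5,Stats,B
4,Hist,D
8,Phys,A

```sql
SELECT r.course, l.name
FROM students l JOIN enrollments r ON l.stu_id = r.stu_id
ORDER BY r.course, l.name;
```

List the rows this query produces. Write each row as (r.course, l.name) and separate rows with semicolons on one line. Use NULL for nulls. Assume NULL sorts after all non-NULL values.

INNER JOIN keeps only pairs where the ON condition holds.
Matching on l.stu_id = r.stu_id. A NULL in a compared column never satisfies the condition.
- l[0] stu_id=1 → no match; dropped.
- l[1] stu_id=3 → no match; dropped.
- l[2] stu_id=5 → 3 match(es) in r → 3 row(s).
- l[3] stu_id=6 → no match; dropped.
- l[4] stu_id=NULL → no match; dropped.
- l[5] stu_id=7 → no match; dropped.
- l[6] stu_id=7 → no match; dropped.
- l[7] stu_id=3 → no match; dropped.
After projecting and ordering:
r.course | l.name
Chem | Wendy
Stats | Wendy
NULL | Wendy

(Chem, Wendy); (Stats, Wendy); (NULL, Wendy)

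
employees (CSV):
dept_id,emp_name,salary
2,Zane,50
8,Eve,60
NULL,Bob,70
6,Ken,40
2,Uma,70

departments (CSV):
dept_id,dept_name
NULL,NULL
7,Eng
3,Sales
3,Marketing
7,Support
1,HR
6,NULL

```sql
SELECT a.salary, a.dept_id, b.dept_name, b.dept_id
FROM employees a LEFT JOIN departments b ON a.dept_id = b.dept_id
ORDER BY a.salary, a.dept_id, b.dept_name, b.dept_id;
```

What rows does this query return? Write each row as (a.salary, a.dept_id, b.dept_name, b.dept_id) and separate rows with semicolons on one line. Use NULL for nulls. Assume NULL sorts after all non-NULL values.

(40, 6, NULL, 6); (50, 2, NULL, NULL); (60, 8, NULL, NULL); (70, 2, NULL, NULL); (70, NULL, NULL, NULL)

LEFT JOIN keeps every row from `employees`; unmatched rows get NULL for `departments`'s columns.
Matching on a.dept_id = b.dept_id. A NULL in a compared column never satisfies the condition.
Matched pairs: 1; unmatched a rows kept: 4.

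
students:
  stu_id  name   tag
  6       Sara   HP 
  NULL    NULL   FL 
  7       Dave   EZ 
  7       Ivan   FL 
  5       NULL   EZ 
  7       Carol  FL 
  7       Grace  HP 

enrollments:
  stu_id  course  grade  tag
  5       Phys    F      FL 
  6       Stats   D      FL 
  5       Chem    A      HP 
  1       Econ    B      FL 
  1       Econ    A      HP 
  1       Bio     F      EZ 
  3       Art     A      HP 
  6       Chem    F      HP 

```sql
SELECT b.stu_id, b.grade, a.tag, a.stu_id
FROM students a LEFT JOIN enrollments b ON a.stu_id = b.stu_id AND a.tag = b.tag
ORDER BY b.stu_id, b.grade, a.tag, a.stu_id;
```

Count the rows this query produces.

7

LEFT JOIN keeps every row from `students`; unmatched rows get NULL for `enrollments`'s columns.
Matching on a.stu_id = b.stu_id AND a.tag = b.tag. A NULL in a compared column never satisfies the condition.
- a[0] stu_id=6, tag=HP → 1 match(es) in b → 1 row(s).
- a[1] stu_id=NULL, tag=FL → no match; kept with NULLs on the b side.
- a[2] stu_id=7, tag=EZ → no match; kept with NULLs on the b side.
- a[3] stu_id=7, tag=FL → no match; kept with NULLs on the b side.
- a[4] stu_id=5, tag=EZ → no match; kept with NULLs on the b side.
- a[5] stu_id=7, tag=FL → no match; kept with NULLs on the b side.
- a[6] stu_id=7, tag=HP → no match; kept with NULLs on the b side.
Total: 1 matched + 6 padded = 7 rows.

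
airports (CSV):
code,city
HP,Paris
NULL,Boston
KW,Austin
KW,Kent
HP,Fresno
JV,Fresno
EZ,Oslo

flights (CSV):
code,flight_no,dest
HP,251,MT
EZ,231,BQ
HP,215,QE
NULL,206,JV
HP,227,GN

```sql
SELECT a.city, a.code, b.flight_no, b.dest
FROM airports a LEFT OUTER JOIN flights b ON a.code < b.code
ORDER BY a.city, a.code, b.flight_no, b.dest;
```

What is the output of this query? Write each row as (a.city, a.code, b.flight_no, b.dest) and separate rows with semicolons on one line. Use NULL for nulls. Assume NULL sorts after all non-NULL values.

LEFT JOIN keeps every row from `airports`; unmatched rows get NULL for `flights`'s columns.
Matching on a.code < b.code. A NULL in a compared column never satisfies the condition.
Matched pairs: 3; unmatched a rows kept: 6.

(Austin, KW, NULL, NULL); (Boston, NULL, NULL, NULL); (Fresno, HP, NULL, NULL); (Fresno, JV, NULL, NULL); (Kent, KW, NULL, NULL); (Oslo, EZ, 215, QE); (Oslo, EZ, 227, GN); (Oslo, EZ, 251, MT); (Paris, HP, NULL, NULL)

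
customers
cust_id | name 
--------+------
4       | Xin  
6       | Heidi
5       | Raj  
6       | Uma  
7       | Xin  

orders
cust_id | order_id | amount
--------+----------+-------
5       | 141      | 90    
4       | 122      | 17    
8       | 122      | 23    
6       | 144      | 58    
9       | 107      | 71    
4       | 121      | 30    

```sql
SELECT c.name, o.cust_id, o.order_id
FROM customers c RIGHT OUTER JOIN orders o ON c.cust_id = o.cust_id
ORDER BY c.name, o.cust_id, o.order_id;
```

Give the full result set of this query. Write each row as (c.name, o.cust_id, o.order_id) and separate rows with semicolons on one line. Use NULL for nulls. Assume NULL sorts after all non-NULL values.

(Heidi, 6, 144); (Raj, 5, 141); (Uma, 6, 144); (Xin, 4, 121); (Xin, 4, 122); (NULL, 8, 122); (NULL, 9, 107)

RIGHT JOIN keeps every row from `orders`; unmatched rows get NULL for `customers`'s columns.
Matching on c.cust_id = o.cust_id.
- cust_id=4: 2 matching o row(s), so 2 row(s) emitted.
- cust_id=6: 1 matching o row(s), so 1 row(s) emitted.
- cust_id=5: 1 matching o row(s), so 1 row(s) emitted.
- cust_id=6: 1 matching o row(s), so 1 row(s) emitted.
- cust_id=7: no matching o row.
- 2 o row(s) had no c match → kept, c columns NULL.
After projecting and ordering:
c.name | o.cust_id | o.order_id
Heidi | 6 | 144
Raj | 5 | 141
Uma | 6 | 144
Xin | 4 | 121
Xin | 4 | 122
NULL | 8 | 122
NULL | 9 | 107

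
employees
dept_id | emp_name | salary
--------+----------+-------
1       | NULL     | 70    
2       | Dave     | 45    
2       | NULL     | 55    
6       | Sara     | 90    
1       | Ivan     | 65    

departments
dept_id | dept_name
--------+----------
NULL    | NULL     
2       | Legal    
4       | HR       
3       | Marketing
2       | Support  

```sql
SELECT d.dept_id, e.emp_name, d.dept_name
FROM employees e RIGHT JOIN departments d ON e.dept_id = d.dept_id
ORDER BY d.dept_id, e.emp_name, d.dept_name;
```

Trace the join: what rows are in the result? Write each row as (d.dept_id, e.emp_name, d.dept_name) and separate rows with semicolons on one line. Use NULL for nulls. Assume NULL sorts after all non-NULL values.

(2, Dave, Legal); (2, Dave, Support); (2, NULL, Legal); (2, NULL, Support); (3, NULL, Marketing); (4, NULL, HR); (NULL, NULL, NULL)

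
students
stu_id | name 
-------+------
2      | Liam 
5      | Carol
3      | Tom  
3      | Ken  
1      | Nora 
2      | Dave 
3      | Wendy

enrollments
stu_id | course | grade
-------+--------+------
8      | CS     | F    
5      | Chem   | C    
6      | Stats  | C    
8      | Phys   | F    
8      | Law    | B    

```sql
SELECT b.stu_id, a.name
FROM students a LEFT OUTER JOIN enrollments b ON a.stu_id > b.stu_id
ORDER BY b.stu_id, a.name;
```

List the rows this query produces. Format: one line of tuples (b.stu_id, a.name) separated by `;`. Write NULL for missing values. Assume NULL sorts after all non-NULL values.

(NULL, Carol); (NULL, Dave); (NULL, Ken); (NULL, Liam); (NULL, Nora); (NULL, Tom); (NULL, Wendy)

LEFT JOIN keeps every row from `students`; unmatched rows get NULL for `enrollments`'s columns.
Matching on a.stu_id > b.stu_id.
Matched pairs: 0; unmatched a rows kept: 7.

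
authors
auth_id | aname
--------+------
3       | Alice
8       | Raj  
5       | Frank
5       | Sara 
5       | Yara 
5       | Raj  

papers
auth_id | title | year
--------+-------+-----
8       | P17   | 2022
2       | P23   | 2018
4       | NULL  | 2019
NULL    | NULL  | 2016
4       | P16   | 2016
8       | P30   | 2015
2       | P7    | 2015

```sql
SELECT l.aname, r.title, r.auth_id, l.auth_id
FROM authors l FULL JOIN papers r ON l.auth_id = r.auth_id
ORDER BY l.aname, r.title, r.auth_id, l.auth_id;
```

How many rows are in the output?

12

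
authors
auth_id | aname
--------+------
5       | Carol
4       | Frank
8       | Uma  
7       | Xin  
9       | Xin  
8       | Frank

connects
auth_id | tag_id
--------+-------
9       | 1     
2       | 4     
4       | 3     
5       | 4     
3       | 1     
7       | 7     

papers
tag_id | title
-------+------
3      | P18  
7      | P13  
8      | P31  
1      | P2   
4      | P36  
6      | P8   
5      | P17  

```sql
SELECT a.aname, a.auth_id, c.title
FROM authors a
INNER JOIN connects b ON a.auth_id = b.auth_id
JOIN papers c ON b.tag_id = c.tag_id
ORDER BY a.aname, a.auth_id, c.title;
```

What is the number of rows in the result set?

Step 1 — a INNER JOIN b on auth_id → 4 row(s).
Then INNER JOIN `papers c` on tag_id: keep only rows whose b.tag_id appears in c.
Result: 4 row(s).

4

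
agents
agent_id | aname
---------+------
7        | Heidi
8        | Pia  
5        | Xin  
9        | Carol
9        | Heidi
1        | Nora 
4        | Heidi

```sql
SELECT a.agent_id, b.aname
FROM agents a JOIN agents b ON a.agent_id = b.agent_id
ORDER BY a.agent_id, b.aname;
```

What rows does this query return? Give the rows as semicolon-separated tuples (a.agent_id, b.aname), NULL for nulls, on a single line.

(1, Nora); (4, Heidi); (5, Xin); (7, Heidi); (8, Pia); (9, Carol); (9, Carol); (9, Heidi); (9, Heidi)

INNER JOIN keeps only pairs where the ON condition holds.
Matching on a.agent_id = b.agent_id.
- a[0] agent_id=7 → 1 match(es) in b → 1 row(s).
- a[1] agent_id=8 → 1 match(es) in b → 1 row(s).
- a[2] agent_id=5 → 1 match(es) in b → 1 row(s).
- a[3] agent_id=9 → 2 match(es) in b → 2 row(s).
- a[4] agent_id=9 → 2 match(es) in b → 2 row(s).
- a[5] agent_id=1 → 1 match(es) in b → 1 row(s).
- a[6] agent_id=4 → 1 match(es) in b → 1 row(s).
After projecting and ordering:
a.agent_id | b.aname
1 | Nora
4 | Heidi
5 | Xin
7 | Heidi
8 | Pia
9 | Carol
9 | Carol
9 | Heidi
9 | Heidi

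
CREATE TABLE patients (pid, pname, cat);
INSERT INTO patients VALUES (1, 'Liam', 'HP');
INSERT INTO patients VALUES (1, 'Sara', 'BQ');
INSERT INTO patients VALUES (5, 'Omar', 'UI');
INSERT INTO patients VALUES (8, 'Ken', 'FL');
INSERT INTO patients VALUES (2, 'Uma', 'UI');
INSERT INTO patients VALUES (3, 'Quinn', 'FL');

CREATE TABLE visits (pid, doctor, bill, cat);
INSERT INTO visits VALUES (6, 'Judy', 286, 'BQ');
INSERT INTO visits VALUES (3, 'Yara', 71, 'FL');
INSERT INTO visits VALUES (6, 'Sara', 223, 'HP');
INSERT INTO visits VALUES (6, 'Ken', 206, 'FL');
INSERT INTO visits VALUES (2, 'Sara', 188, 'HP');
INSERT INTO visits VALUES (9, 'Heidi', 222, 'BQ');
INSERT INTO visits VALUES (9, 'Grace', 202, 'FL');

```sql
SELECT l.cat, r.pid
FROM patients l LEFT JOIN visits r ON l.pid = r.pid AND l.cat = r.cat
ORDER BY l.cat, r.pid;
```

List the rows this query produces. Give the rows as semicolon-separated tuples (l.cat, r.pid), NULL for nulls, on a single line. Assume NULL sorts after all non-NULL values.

LEFT JOIN keeps every row from `patients`; unmatched rows get NULL for `visits`'s columns.
Matching on l.pid = r.pid AND l.cat = r.cat.
- l row (pid=1, cat=HP): no match → kept, r columns NULL.
- l row (pid=1, cat=BQ): no match → kept, r columns NULL.
- l row (pid=5, cat=UI): no match → kept, r columns NULL.
- l row (pid=8, cat=FL): no match → kept, r columns NULL.
- l row (pid=2, cat=UI): no match → kept, r columns NULL.
- l row (pid=3, cat=FL): matches 1 r row(s) → 1 output row(s).
After projecting and ordering:
l.cat | r.pid
BQ | NULL
FL | 3
FL | NULL
HP | NULL
UI | NULL
UI | NULL

(BQ, NULL); (FL, 3); (FL, NULL); (HP, NULL); (UI, NULL); (UI, NULL)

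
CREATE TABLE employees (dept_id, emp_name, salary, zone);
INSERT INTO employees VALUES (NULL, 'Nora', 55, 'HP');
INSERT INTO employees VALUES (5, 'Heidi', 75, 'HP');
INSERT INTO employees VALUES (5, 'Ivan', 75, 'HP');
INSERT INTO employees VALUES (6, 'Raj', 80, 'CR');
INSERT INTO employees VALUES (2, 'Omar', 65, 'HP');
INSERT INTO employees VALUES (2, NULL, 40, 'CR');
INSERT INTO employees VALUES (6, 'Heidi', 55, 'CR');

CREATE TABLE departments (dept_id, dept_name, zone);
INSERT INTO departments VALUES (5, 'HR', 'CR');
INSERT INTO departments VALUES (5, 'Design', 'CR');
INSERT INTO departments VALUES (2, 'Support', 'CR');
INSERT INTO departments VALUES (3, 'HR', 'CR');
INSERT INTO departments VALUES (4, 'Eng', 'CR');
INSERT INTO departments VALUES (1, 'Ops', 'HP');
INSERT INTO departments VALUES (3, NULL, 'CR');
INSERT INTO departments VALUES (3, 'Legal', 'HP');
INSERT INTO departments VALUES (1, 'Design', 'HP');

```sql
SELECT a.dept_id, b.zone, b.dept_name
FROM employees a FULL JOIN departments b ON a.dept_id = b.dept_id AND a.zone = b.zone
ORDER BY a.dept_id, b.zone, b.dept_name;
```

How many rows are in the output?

15

FULL OUTER JOIN keeps every row from both sides; unmatched rows get NULL for the other side's columns.
Matching on a.dept_id = b.dept_id AND a.zone = b.zone. A NULL in a compared column never satisfies the condition.
Matched pairs: 1; unmatched a rows kept: 6; unmatched b rows kept: 8.
Total: 1 matched + 14 padded = 15 rows.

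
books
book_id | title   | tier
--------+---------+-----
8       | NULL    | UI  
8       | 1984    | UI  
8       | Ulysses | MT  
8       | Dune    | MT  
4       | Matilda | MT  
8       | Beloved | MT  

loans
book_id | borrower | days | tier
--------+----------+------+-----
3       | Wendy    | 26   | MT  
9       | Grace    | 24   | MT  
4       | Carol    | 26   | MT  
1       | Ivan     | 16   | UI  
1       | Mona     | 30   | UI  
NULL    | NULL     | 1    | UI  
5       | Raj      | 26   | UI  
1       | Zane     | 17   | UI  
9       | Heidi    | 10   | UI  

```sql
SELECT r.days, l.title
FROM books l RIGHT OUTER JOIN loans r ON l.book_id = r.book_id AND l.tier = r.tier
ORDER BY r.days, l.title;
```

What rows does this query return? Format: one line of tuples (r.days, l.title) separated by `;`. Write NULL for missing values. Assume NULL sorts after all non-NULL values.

(1, NULL); (10, NULL); (16, NULL); (17, NULL); (24, NULL); (26, Matilda); (26, NULL); (26, NULL); (30, NULL)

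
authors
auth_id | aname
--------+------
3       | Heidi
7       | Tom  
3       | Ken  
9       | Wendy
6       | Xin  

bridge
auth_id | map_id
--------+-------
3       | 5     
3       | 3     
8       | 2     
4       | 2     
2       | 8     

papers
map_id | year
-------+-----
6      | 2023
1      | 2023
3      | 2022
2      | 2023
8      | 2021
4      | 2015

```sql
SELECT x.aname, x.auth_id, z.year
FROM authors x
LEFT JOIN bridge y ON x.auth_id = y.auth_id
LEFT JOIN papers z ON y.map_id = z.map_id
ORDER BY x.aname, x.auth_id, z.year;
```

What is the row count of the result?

7

Step 1 — x LEFT JOIN y on auth_id → 7 row(s).
Then LEFT JOIN `papers z` on map_id: each of those 7 rows is kept; rows whose y.map_id has no match in z get NULL for z's columns.
Result: 7 row(s).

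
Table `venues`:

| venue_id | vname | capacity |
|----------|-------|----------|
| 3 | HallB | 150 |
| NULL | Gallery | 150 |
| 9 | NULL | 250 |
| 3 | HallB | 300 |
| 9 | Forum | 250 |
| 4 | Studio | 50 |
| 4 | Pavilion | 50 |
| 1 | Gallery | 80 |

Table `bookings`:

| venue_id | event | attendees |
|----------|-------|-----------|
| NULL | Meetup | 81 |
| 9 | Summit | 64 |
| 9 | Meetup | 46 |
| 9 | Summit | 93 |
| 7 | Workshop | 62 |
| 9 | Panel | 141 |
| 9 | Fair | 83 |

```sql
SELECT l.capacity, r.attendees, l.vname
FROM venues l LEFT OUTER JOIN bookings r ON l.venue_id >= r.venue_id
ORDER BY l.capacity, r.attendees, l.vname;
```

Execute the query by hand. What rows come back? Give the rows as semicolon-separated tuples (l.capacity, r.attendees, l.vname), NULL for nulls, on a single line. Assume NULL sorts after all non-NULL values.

LEFT JOIN keeps every row from `venues`; unmatched rows get NULL for `bookings`'s columns.
Matching on l.venue_id >= r.venue_id. A NULL in a compared column never satisfies the condition.
- l (venue_id=3) has no partner → padded with NULL.
- l (venue_id=NULL) has no partner → padded with NULL.
- l (venue_id=9) pairs with 6 row(s) of r.
- l (venue_id=3) has no partner → padded with NULL.
- l (venue_id=9) pairs with 6 row(s) of r.
- l (venue_id=4) has no partner → padded with NULL.
- l (venue_id=4) has no partner → padded with NULL.
- l (venue_id=1) has no partner → padded with NULL.

(50, NULL, Pavilion); (50, NULL, Studio); (80, NULL, Gallery); (150, NULL, Gallery); (150, NULL, HallB); (250, 46, Forum); (250, 46, NULL); (250, 62, Forum); (250, 62, NULL); (250, 64, Forum); (250, 64, NULL); (250, 83, Forum); (250, 83, NULL); (250, 93, Forum); (250, 93, NULL); (250, 141, Forum); (250, 141, NULL); (300, NULL, HallB)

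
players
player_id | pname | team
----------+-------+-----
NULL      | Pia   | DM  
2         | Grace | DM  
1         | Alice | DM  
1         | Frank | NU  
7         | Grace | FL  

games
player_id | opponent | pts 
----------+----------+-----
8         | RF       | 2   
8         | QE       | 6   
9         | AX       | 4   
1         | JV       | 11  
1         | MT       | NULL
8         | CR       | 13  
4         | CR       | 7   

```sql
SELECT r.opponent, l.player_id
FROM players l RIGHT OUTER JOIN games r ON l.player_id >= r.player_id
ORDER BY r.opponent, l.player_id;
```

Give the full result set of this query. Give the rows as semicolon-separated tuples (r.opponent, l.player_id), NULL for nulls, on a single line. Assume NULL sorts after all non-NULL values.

RIGHT JOIN keeps every row from `games`; unmatched rows get NULL for `players`'s columns.
Matching on l.player_id >= r.player_id. A NULL in a compared column never satisfies the condition.
- player_id=NULL: no matching r row.
- player_id=2: 2 matching r row(s), so 2 row(s) emitted.
- player_id=1: 2 matching r row(s), so 2 row(s) emitted.
- player_id=1: 2 matching r row(s), so 2 row(s) emitted.
- player_id=7: 3 matching r row(s), so 3 row(s) emitted.
- 4 r row(s) had no l match → kept, l columns NULL.

(AX, NULL); (CR, 7); (CR, NULL); (JV, 1); (JV, 1); (JV, 2); (JV, 7); (MT, 1); (MT, 1); (MT, 2); (MT, 7); (QE, NULL); (RF, NULL)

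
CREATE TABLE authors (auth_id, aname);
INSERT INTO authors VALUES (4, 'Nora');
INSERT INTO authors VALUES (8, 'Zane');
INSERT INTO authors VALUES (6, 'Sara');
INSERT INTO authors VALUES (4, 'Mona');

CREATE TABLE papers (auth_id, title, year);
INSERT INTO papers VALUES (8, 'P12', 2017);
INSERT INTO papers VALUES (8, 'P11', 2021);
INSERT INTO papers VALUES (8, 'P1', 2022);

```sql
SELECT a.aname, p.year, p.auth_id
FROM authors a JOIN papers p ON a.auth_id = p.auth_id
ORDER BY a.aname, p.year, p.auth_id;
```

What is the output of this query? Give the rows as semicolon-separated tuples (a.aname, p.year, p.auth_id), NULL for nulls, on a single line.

(Zane, 2017, 8); (Zane, 2021, 8); (Zane, 2022, 8)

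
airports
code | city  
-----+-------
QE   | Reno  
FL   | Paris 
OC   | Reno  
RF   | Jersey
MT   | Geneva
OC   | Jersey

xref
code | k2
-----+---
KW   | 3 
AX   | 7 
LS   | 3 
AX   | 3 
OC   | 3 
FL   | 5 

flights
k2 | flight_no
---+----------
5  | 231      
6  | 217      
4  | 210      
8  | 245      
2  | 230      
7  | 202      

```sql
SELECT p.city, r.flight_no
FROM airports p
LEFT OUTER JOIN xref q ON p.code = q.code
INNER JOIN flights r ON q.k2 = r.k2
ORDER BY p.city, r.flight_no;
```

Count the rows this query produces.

1

Joins associate left-to-right: airports LEFT JOIN xref on code gives 6 intermediate row(s).
Then INNER JOIN `flights r` on k2: keep only rows whose q.k2 appears in r.
Result: 1 row(s).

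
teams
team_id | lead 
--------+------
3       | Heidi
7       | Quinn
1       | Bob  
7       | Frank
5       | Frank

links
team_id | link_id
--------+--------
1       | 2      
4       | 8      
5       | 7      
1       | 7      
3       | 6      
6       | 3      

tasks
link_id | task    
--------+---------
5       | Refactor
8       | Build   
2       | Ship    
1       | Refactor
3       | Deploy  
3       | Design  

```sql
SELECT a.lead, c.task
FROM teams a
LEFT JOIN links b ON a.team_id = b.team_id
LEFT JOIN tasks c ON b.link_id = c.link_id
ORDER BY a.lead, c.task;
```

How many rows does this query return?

Evaluate left to right. First `teams a LEFT JOIN links b` on team_id: 6 row(s).
Then LEFT JOIN `tasks c` on link_id: each of those 6 rows is kept; rows whose b.link_id has no match in c get NULL for c's columns.
Result: 6 row(s).

6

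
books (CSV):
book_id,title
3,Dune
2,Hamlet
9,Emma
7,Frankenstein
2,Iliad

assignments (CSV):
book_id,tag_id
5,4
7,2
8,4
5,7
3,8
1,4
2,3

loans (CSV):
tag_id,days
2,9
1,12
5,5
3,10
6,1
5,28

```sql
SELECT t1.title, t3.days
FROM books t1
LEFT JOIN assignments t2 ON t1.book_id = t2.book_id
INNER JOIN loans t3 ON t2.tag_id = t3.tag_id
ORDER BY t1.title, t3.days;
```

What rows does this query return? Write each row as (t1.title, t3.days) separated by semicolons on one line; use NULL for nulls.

(Frankenstein, 9); (Hamlet, 10); (Iliad, 10)

Evaluate left to right. First `books t1 LEFT JOIN assignments t2` on book_id: 5 row(s).
Then INNER JOIN `loans t3` on tag_id: keep only rows whose t2.tag_id appears in t3.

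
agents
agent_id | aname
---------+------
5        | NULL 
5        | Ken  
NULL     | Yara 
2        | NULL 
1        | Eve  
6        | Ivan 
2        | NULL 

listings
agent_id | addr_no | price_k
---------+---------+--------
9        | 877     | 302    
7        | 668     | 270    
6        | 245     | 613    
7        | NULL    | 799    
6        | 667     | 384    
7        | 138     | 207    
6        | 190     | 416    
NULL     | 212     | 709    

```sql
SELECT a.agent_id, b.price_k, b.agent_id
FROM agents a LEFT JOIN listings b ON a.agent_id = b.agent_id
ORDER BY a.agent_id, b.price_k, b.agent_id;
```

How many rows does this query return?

LEFT JOIN keeps every row from `agents`; unmatched rows get NULL for `listings`'s columns.
Matching on a.agent_id = b.agent_id. A NULL in a compared column never satisfies the condition.
- agent_id=5: no b row matches, row kept with b columns NULL.
- agent_id=5: no b row matches, row kept with b columns NULL.
- agent_id=NULL: no b row matches, row kept with b columns NULL.
- agent_id=2: no b row matches, row kept with b columns NULL.
- agent_id=1: no b row matches, row kept with b columns NULL.
- agent_id=6: 3 matching b row(s), so 3 row(s) emitted.
- agent_id=2: no b row matches, row kept with b columns NULL.
Total: 3 matched + 6 padded = 9 rows.

9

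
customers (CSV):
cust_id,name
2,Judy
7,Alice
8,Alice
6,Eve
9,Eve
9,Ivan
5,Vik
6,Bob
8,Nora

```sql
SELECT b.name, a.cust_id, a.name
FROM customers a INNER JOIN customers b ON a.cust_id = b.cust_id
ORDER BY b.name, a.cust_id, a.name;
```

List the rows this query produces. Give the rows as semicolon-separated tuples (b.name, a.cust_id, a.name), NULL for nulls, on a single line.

INNER JOIN keeps only pairs where the ON condition holds.
Matching on a.cust_id = b.cust_id.
Matched pairs: 15.

(Alice, 7, Alice); (Alice, 8, Alice); (Alice, 8, Nora); (Bob, 6, Bob); (Bob, 6, Eve); (Eve, 6, Bob); (Eve, 6, Eve); (Eve, 9, Eve); (Eve, 9, Ivan); (Ivan, 9, Eve); (Ivan, 9, Ivan); (Judy, 2, Judy); (Nora, 8, Alice); (Nora, 8, Nora); (Vik, 5, Vik)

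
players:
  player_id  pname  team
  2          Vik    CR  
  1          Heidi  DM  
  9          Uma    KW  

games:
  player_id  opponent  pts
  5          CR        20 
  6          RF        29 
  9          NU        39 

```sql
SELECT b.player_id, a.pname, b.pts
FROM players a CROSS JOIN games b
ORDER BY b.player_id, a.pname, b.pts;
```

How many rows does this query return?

CROSS JOIN pairs every row of `players` with every row of `games`: 3 × 3 = 9 rows.

9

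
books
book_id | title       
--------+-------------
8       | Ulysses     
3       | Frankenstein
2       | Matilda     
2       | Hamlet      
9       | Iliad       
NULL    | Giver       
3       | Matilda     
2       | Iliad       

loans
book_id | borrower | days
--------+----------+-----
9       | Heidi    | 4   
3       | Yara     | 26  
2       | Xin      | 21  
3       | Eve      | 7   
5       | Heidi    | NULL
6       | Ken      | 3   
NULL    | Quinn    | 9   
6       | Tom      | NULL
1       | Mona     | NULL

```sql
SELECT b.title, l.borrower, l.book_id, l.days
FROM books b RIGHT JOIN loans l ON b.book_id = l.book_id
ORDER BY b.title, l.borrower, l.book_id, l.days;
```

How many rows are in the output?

13

RIGHT JOIN keeps every row from `loans`; unmatched rows get NULL for `books`'s columns.
Matching on b.book_id = l.book_id. A NULL in a compared column never satisfies the condition.
- b row (book_id=8): no match.
- b row (book_id=3): matches 2 l row(s) → 2 output row(s).
- b row (book_id=2): matches 1 l row(s) → 1 output row(s).
- b row (book_id=2): matches 1 l row(s) → 1 output row(s).
- b row (book_id=9): matches 1 l row(s) → 1 output row(s).
- b row (book_id=NULL): no match.
- b row (book_id=3): matches 2 l row(s) → 2 output row(s).
- b row (book_id=2): matches 1 l row(s) → 1 output row(s).
- 5 l row(s) had no b match → kept, b columns NULL.
Total: 8 matched + 5 padded = 13 rows.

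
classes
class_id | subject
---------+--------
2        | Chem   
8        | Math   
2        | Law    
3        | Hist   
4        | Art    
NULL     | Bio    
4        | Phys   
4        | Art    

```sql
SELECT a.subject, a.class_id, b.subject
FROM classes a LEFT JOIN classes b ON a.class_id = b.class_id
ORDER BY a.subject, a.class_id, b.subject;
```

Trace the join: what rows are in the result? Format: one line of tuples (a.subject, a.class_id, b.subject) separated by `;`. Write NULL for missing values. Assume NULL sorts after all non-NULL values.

LEFT JOIN keeps every row from `classes a`; unmatched rows get NULL for `classes b`'s columns.
Matching on a.class_id = b.class_id. A NULL in a compared column never satisfies the condition.
- a row (class_id=2): matches 2 b row(s) → 2 output row(s).
- a row (class_id=8): matches 1 b row(s) → 1 output row(s).
- a row (class_id=2): matches 2 b row(s) → 2 output row(s).
- a row (class_id=3): matches 1 b row(s) → 1 output row(s).
- a row (class_id=4): matches 3 b row(s) → 3 output row(s).
- a row (class_id=NULL): no match → kept, b columns NULL.
- a row (class_id=4): matches 3 b row(s) → 3 output row(s).
- a row (class_id=4): matches 3 b row(s) → 3 output row(s).

(Art, 4, Art); (Art, 4, Art); (Art, 4, Art); (Art, 4, Art); (Art, 4, Phys); (Art, 4, Phys); (Bio, NULL, NULL); (Chem, 2, Chem); (Chem, 2, Law); (Hist, 3, Hist); (Law, 2, Chem); (Law, 2, Law); (Math, 8, Math); (Phys, 4, Art); (Phys, 4, Art); (Phys, 4, Phys)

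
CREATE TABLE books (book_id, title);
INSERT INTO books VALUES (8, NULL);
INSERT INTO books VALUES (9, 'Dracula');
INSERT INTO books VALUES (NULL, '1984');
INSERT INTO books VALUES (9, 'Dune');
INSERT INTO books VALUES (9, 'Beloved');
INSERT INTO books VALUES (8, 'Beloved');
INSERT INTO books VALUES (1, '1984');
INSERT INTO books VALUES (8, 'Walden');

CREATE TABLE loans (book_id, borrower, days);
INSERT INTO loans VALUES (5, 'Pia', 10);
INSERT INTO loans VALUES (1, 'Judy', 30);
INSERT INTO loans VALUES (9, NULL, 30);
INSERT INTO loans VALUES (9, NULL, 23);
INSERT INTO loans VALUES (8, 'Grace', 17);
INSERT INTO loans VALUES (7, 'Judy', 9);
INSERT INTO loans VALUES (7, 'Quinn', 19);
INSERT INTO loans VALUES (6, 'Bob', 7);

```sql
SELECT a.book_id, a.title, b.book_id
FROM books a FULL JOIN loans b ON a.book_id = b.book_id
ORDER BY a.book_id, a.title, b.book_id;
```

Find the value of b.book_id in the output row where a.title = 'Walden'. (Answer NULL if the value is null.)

8

FULL OUTER JOIN keeps every row from both sides; unmatched rows get NULL for the other side's columns.
Matching on a.book_id = b.book_id. A NULL in a compared column never satisfies the condition.
- a[0] book_id=8 → 1 match(es) in b → 1 row(s).
- a[1] book_id=9 → 2 match(es) in b → 2 row(s).
- a[2] book_id=NULL → no match; kept with NULLs on the b side.
- a[3] book_id=9 → 2 match(es) in b → 2 row(s).
- a[4] book_id=9 → 2 match(es) in b → 2 row(s).
- a[5] book_id=8 → 1 match(es) in b → 1 row(s).
- a[6] book_id=1 → 1 match(es) in b → 1 row(s).
- a[7] book_id=8 → 1 match(es) in b → 1 row(s).
- 4 row(s) from b found no a partner → padded with NULL.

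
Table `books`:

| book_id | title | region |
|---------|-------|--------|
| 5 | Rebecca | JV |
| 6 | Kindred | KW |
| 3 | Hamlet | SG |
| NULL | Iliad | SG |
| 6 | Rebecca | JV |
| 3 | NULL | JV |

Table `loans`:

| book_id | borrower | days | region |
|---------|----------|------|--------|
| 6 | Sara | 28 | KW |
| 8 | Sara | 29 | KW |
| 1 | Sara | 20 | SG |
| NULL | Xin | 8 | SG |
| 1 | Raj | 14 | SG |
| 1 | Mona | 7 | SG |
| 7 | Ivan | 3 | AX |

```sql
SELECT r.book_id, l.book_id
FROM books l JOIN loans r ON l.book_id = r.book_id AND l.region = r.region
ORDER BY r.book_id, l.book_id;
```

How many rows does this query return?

1

INNER JOIN keeps only pairs where the ON condition holds.
Matching on l.book_id = r.book_id AND l.region = r.region. A NULL in a compared column never satisfies the condition.
- l[0] book_id=5, region=JV → no match; dropped.
- l[1] book_id=6, region=KW → 1 match(es) in r → 1 row(s).
- l[2] book_id=3, region=SG → no match; dropped.
- l[3] book_id=NULL, region=SG → no match; dropped.
- l[4] book_id=6, region=JV → no match; dropped.
- l[5] book_id=3, region=JV → no match; dropped.
Total: 1 rows.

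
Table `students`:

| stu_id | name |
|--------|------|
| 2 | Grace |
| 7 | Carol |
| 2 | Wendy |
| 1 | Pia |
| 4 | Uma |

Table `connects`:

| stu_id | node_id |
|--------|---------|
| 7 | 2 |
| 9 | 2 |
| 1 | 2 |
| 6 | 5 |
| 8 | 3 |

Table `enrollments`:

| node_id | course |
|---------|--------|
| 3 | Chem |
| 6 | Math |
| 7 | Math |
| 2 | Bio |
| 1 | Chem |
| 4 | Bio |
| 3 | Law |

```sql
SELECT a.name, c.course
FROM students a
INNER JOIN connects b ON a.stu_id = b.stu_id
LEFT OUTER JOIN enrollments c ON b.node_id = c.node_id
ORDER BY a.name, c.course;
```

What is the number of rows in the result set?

Evaluate left to right. First `students a INNER JOIN connects b` on stu_id: 2 row(s).
Then LEFT JOIN `enrollments c` on node_id: each of those 2 rows is kept; rows whose b.node_id has no match in c get NULL for c's columns.
Result: 2 row(s).

2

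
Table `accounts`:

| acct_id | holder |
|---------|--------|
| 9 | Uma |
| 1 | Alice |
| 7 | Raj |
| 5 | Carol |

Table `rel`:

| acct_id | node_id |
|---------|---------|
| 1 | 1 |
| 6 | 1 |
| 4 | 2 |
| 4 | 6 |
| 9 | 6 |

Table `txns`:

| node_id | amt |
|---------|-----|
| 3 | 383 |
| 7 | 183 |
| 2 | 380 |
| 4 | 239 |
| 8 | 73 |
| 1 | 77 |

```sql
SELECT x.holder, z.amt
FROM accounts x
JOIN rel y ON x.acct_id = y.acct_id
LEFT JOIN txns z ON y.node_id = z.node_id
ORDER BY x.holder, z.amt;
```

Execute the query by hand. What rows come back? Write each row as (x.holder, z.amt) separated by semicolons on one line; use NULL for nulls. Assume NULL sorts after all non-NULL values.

(Alice, 77); (Uma, NULL)

Joins associate left-to-right: accounts INNER JOIN rel on acct_id gives 2 intermediate row(s).
Then LEFT JOIN `txns z` on node_id: each of those 2 rows is kept; rows whose y.node_id has no match in z get NULL for z's columns.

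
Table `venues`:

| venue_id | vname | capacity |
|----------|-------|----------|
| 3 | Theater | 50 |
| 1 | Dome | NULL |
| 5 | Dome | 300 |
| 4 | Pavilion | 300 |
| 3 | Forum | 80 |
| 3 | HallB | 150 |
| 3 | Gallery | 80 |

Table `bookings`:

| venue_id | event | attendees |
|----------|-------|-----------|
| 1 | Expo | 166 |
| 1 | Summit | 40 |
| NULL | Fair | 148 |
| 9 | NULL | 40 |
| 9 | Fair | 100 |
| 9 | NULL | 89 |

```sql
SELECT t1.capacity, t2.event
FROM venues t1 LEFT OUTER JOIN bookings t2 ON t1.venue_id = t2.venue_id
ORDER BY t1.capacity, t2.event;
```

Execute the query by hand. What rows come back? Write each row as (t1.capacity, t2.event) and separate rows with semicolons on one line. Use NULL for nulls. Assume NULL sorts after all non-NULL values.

(50, NULL); (80, NULL); (80, NULL); (150, NULL); (300, NULL); (300, NULL); (NULL, Expo); (NULL, Summit)

LEFT JOIN keeps every row from `venues`; unmatched rows get NULL for `bookings`'s columns.
Matching on t1.venue_id = t2.venue_id. A NULL in a compared column never satisfies the condition.
Matched pairs: 2; unmatched t1 rows kept: 6.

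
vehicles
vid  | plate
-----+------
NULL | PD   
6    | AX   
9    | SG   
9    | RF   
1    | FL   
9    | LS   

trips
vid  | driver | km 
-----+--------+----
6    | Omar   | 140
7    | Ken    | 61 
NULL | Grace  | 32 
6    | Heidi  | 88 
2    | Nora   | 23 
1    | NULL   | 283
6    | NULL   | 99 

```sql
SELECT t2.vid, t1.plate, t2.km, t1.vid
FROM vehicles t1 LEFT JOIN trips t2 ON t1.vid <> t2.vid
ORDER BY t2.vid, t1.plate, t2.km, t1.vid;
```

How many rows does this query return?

LEFT JOIN keeps every row from `vehicles`; unmatched rows get NULL for `trips`'s columns.
Matching on t1.vid <> t2.vid. A NULL in a compared column never satisfies the condition.
- t1[0] vid=NULL → no match; kept with NULLs on the t2 side.
- t1[1] vid=6 → 3 match(es) in t2 → 3 row(s).
- t1[2] vid=9 → 6 match(es) in t2 → 6 row(s).
- t1[3] vid=9 → 6 match(es) in t2 → 6 row(s).
- t1[4] vid=1 → 5 match(es) in t2 → 5 row(s).
- t1[5] vid=9 → 6 match(es) in t2 → 6 row(s).
Total: 26 matched + 1 padded = 27 rows.

27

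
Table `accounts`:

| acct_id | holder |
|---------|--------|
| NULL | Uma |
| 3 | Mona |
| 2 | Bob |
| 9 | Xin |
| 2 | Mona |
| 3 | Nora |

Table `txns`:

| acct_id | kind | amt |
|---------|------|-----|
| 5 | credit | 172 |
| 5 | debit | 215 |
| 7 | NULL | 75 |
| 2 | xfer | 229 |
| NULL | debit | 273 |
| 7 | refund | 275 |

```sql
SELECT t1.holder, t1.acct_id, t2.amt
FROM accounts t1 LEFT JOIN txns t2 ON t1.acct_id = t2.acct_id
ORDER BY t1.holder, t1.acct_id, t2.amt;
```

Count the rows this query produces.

6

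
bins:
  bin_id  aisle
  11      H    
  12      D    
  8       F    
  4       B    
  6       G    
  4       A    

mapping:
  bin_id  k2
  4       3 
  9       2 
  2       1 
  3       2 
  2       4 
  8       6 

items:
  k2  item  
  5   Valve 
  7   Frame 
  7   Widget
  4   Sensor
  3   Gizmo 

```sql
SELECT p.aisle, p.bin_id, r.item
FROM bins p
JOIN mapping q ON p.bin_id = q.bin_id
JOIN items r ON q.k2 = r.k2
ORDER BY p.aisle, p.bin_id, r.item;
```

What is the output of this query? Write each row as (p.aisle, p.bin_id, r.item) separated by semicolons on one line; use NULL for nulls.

(A, 4, Gizmo); (B, 4, Gizmo)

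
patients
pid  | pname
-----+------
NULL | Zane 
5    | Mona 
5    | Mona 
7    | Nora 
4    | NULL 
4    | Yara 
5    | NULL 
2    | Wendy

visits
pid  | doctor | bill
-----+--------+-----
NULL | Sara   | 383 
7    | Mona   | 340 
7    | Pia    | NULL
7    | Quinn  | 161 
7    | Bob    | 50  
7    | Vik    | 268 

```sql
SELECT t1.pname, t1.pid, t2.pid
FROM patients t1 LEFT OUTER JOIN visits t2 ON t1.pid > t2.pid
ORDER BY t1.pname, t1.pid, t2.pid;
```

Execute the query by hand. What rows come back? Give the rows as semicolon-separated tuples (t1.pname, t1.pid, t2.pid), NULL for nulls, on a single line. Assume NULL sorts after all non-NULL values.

(Mona, 5, NULL); (Mona, 5, NULL); (Nora, 7, NULL); (Wendy, 2, NULL); (Yara, 4, NULL); (Zane, NULL, NULL); (NULL, 4, NULL); (NULL, 5, NULL)

LEFT JOIN keeps every row from `patients`; unmatched rows get NULL for `visits`'s columns.
Matching on t1.pid > t2.pid. A NULL in a compared column never satisfies the condition.
- pid=NULL: no t2 row matches, row kept with t2 columns NULL.
- pid=5: no t2 row matches, row kept with t2 columns NULL.
- pid=5: no t2 row matches, row kept with t2 columns NULL.
- pid=7: no t2 row matches, row kept with t2 columns NULL.
- pid=4: no t2 row matches, row kept with t2 columns NULL.
- pid=4: no t2 row matches, row kept with t2 columns NULL.
- pid=5: no t2 row matches, row kept with t2 columns NULL.
- pid=2: no t2 row matches, row kept with t2 columns NULL.
After projecting and ordering:
t1.pname | t1.pid | t2.pid
Mona | 5 | NULL
Mona | 5 | NULL
Nora | 7 | NULL
Wendy | 2 | NULL
Yara | 4 | NULL
Zane | NULL | NULL
NULL | 4 | NULL
NULL | 5 | NULL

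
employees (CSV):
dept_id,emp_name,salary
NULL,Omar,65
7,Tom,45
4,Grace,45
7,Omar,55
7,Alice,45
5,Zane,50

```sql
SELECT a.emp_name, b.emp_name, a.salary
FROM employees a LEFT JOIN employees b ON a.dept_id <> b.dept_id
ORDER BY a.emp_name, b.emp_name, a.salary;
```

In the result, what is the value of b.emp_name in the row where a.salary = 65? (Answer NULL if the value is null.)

LEFT JOIN keeps every row from `employees a`; unmatched rows get NULL for `employees b`'s columns.
Matching on a.dept_id <> b.dept_id. A NULL in a compared column never satisfies the condition.
- a row (dept_id=NULL): no match → kept, b columns NULL.
- a row (dept_id=7): matches 2 b row(s) → 2 output row(s).
- a row (dept_id=4): matches 4 b row(s) → 4 output row(s).
- a row (dept_id=7): matches 2 b row(s) → 2 output row(s).
- a row (dept_id=7): matches 2 b row(s) → 2 output row(s).
- a row (dept_id=5): matches 4 b row(s) → 4 output row(s).

NULL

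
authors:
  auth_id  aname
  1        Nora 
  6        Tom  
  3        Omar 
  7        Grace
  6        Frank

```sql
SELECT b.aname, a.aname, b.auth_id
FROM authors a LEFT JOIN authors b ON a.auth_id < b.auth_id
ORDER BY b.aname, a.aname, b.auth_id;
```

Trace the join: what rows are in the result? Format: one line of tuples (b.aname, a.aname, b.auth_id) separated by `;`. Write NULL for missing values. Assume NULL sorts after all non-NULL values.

(Frank, Nora, 6); (Frank, Omar, 6); (Grace, Frank, 7); (Grace, Nora, 7); (Grace, Omar, 7); (Grace, Tom, 7); (Omar, Nora, 3); (Tom, Nora, 6); (Tom, Omar, 6); (NULL, Grace, NULL)

LEFT JOIN keeps every row from `authors a`; unmatched rows get NULL for `authors b`'s columns.
Matching on a.auth_id < b.auth_id.
Matched pairs: 9; unmatched a rows kept: 1.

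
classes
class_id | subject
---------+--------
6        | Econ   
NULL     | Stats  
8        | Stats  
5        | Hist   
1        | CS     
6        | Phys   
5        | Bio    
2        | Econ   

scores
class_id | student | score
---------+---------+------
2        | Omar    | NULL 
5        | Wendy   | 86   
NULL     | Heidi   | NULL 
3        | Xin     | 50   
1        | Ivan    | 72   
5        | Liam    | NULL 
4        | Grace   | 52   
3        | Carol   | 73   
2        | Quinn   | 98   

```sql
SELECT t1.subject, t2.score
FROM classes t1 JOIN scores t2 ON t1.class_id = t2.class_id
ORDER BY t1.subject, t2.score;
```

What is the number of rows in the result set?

INNER JOIN keeps only pairs where the ON condition holds.
Matching on t1.class_id = t2.class_id. A NULL in a compared column never satisfies the condition.
- t1 row (class_id=6): no match → dropped.
- t1 row (class_id=NULL): no match → dropped.
- t1 row (class_id=8): no match → dropped.
- t1 row (class_id=5): matches 2 t2 row(s) → 2 output row(s).
- t1 row (class_id=1): matches 1 t2 row(s) → 1 output row(s).
- t1 row (class_id=6): no match → dropped.
- t1 row (class_id=5): matches 2 t2 row(s) → 2 output row(s).
- t1 row (class_id=2): matches 2 t2 row(s) → 2 output row(s).
Total: 7 rows.

7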